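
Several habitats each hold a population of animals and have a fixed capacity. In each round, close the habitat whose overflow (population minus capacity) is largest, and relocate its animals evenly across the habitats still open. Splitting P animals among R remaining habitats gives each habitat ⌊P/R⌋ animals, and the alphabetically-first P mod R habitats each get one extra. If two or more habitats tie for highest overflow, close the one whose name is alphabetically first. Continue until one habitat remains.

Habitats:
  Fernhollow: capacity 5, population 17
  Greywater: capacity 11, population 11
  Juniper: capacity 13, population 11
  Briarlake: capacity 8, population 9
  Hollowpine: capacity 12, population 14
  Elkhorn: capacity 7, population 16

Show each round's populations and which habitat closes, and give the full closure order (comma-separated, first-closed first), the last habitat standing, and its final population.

Closure order: Fernhollow, Elkhorn, Briarlake, Hollowpine, Greywater
Last habitat: Juniper with 78 animals

Round 1: Briarlake=9 Elkhorn=16 Fernhollow=17 Greywater=11 Hollowpine=14 Juniper=11 → close Fernhollow (overflow 12)
  17÷5 = 3 each, +1 to first 2
Round 2: Briarlake=13 Elkhorn=20 Greywater=14 Hollowpine=17 Juniper=14 → close Elkhorn (overflow 13)
  20÷4 = 5 each, +1 to first 0
Round 3: Briarlake=18 Greywater=19 Hollowpine=22 Juniper=19 → close Briarlake (overflow 10)
  18÷3 = 6 each, +1 to first 0
Round 4: Greywater=25 Hollowpine=28 Juniper=25 → close Hollowpine (overflow 16)
  28÷2 = 14 each, +1 to first 0
Round 5: Greywater=39 Juniper=39 → close Greywater (overflow 28)
  39÷1 = 39 each, +1 to first 0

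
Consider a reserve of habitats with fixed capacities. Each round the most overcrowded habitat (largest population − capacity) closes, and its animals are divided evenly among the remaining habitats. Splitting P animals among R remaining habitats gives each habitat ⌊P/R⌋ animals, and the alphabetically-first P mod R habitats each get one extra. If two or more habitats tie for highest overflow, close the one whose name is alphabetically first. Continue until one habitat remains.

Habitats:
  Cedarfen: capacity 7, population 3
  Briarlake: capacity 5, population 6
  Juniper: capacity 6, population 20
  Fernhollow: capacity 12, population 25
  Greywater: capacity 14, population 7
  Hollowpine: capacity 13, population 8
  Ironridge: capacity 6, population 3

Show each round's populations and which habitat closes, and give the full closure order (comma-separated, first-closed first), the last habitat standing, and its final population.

Closure order: Juniper, Fernhollow, Briarlake, Cedarfen, Ironridge, Hollowpine
Last habitat: Greywater with 72 animals

Round 1: Briarlake=6 Cedarfen=3 Fernhollow=25 Greywater=7 Hollowpine=8 Ironridge=3 Juniper=20 → close Juniper (overflow 14)
  20÷6 = 3 each, +1 to first 2
Round 2: Briarlake=10 Cedarfen=7 Fernhollow=28 Greywater=10 Hollowpine=11 Ironridge=6 → close Fernhollow (overflow 16)
  28÷5 = 5 each, +1 to first 3
Round 3: Briarlake=16 Cedarfen=13 Greywater=16 Hollowpine=16 Ironridge=11 → close Briarlake (overflow 11)
  16÷4 = 4 each, +1 to first 0
Round 4: Cedarfen=17 Greywater=20 Hollowpine=20 Ironridge=15 → close Cedarfen (overflow 10)
  17÷3 = 5 each, +1 to first 2
Round 5: Greywater=26 Hollowpine=26 Ironridge=20 → close Ironridge (overflow 14)
  20÷2 = 10 each, +1 to first 0
Round 6: Greywater=36 Hollowpine=36 → close Hollowpine (overflow 23)
  36÷1 = 36 each, +1 to first 0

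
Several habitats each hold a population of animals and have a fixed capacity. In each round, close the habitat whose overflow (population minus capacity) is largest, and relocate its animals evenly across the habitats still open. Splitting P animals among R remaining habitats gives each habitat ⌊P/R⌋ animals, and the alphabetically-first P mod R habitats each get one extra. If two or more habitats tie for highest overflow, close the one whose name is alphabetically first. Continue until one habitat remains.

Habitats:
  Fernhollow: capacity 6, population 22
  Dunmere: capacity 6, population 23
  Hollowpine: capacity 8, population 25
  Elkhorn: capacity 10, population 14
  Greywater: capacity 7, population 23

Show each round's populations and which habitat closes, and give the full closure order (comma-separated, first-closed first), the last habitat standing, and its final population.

Round 1: Dunmere=23 Elkhorn=14 Fernhollow=22 Greywater=23 Hollowpine=25 → close Dunmere (overflow 17)
  23÷4 = 5 each, +1 to first 3
Round 2: Elkhorn=20 Fernhollow=28 Greywater=29 Hollowpine=30 → close Fernhollow (overflow 22)
  28÷3 = 9 each, +1 to first 1
Round 3: Elkhorn=30 Greywater=38 Hollowpine=39 → close Greywater (overflow 31)
  38÷2 = 19 each, +1 to first 0
Round 4: Elkhorn=49 Hollowpine=58 → close Hollowpine (overflow 50)
  58÷1 = 58 each, +1 to first 0

Closure order: Dunmere, Fernhollow, Greywater, Hollowpine
Last habitat: Elkhorn with 107 animals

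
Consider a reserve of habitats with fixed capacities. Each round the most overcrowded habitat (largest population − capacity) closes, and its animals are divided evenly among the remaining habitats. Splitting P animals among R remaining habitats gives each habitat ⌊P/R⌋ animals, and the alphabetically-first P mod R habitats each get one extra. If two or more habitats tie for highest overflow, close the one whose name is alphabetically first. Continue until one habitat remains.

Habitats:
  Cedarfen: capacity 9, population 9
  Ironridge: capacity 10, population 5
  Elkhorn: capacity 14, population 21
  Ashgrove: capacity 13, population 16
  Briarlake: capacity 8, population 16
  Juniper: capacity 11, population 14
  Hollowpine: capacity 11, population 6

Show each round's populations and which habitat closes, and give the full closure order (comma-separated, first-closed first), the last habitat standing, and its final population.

Closure order: Briarlake, Elkhorn, Ashgrove, Juniper, Cedarfen, Hollowpine
Last habitat: Ironridge with 87 animals

Round 1: Ashgrove=16 Briarlake=16 Cedarfen=9 Elkhorn=21 Hollowpine=6 Ironridge=5 Juniper=14 → close Briarlake (overflow 8)
  16÷6 = 2 each, +1 to first 4
Round 2: Ashgrove=19 Cedarfen=12 Elkhorn=24 Hollowpine=9 Ironridge=7 Juniper=16 → close Elkhorn (overflow 10)
  24÷5 = 4 each, +1 to first 4
Round 3: Ashgrove=24 Cedarfen=17 Hollowpine=14 Ironridge=12 Juniper=20 → close Ashgrove (overflow 11)
  24÷4 = 6 each, +1 to first 0
Round 4: Cedarfen=23 Hollowpine=20 Ironridge=18 Juniper=26 → close Juniper (overflow 15)
  26÷3 = 8 each, +1 to first 2
Round 5: Cedarfen=32 Hollowpine=29 Ironridge=26 → close Cedarfen (overflow 23)
  32÷2 = 16 each, +1 to first 0
Round 6: Hollowpine=45 Ironridge=42 → close Hollowpine (overflow 34)
  45÷1 = 45 each, +1 to first 0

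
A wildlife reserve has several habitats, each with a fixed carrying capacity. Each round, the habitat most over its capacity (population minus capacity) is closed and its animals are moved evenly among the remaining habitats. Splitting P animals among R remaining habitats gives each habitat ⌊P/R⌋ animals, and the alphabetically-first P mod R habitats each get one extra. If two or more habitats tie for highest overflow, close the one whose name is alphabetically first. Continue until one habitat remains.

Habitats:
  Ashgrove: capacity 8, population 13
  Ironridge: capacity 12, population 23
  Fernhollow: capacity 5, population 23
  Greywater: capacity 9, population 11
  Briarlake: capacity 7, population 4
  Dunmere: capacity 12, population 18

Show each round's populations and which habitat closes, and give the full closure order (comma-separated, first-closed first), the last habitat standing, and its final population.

Closure order: Fernhollow, Ironridge, Dunmere, Ashgrove, Greywater
Last habitat: Briarlake with 92 animals

Round 1: Ashgrove=13 Briarlake=4 Dunmere=18 Fernhollow=23 Greywater=11 Ironridge=23 → close Fernhollow (overflow 18)
  23÷5 = 4 each, +1 to first 3
Round 2: Ashgrove=18 Briarlake=9 Dunmere=23 Greywater=15 Ironridge=27 → close Ironridge (overflow 15)
  27÷4 = 6 each, +1 to first 3
Round 3: Ashgrove=25 Briarlake=16 Dunmere=30 Greywater=21 → close Dunmere (overflow 18)
  30÷3 = 10 each, +1 to first 0
Round 4: Ashgrove=35 Briarlake=26 Greywater=31 → close Ashgrove (overflow 27)
  35÷2 = 17 each, +1 to first 1
Round 5: Briarlake=44 Greywater=48 → close Greywater (overflow 39)
  48÷1 = 48 each, +1 to first 0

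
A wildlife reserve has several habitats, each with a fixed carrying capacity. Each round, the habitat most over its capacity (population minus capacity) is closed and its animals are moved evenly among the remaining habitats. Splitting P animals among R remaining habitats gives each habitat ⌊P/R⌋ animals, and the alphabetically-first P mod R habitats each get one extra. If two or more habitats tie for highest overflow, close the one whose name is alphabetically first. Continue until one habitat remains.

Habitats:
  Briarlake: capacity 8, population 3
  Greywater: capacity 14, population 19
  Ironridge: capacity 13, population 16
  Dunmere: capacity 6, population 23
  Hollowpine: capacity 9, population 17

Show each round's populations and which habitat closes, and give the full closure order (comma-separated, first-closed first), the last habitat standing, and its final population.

Round 1: Briarlake=3 Dunmere=23 Greywater=19 Hollowpine=17 Ironridge=16 → close Dunmere (overflow 17)
  23÷4 = 5 each, +1 to first 3
Round 2: Briarlake=9 Greywater=25 Hollowpine=23 Ironridge=21 → close Hollowpine (overflow 14)
  23÷3 = 7 each, +1 to first 2
Round 3: Briarlake=17 Greywater=33 Ironridge=28 → close Greywater (overflow 19)
  33÷2 = 16 each, +1 to first 1
Round 4: Briarlake=34 Ironridge=44 → close Ironridge (overflow 31)
  44÷1 = 44 each, +1 to first 0

Closure order: Dunmere, Hollowpine, Greywater, Ironridge
Last habitat: Briarlake with 78 animals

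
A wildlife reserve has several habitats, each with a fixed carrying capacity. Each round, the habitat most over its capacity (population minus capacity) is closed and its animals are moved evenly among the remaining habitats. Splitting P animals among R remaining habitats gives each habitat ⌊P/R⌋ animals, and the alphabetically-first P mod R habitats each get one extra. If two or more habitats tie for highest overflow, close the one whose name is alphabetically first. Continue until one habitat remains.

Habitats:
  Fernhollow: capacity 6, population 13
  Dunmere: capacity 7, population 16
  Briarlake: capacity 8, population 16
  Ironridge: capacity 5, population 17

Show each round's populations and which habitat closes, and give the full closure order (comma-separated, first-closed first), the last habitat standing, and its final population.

Closure order: Ironridge, Dunmere, Briarlake
Last habitat: Fernhollow with 62 animals

Round 1: Briarlake=16 Dunmere=16 Fernhollow=13 Ironridge=17 → close Ironridge (overflow 12)
  17÷3 = 5 each, +1 to first 2
Round 2: Briarlake=22 Dunmere=22 Fernhollow=18 → close Dunmere (overflow 15)
  22÷2 = 11 each, +1 to first 0
Round 3: Briarlake=33 Fernhollow=29 → close Briarlake (overflow 25)
  33÷1 = 33 each, +1 to first 0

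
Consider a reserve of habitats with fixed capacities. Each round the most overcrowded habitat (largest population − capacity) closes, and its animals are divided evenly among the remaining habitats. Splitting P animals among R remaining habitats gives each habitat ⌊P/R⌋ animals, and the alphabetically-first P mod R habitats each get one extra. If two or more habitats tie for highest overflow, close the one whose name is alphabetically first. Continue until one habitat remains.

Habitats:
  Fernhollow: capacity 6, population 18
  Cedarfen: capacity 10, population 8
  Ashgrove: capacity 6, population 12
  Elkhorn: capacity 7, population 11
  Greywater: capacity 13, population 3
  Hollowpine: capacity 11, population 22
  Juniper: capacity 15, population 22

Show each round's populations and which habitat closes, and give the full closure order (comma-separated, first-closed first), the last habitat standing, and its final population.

Closure order: Fernhollow, Hollowpine, Juniper, Ashgrove, Elkhorn, Cedarfen
Last habitat: Greywater with 96 animals

Round 1: Ashgrove=12 Cedarfen=8 Elkhorn=11 Fernhollow=18 Greywater=3 Hollowpine=22 Juniper=22 → close Fernhollow (overflow 12)
  18÷6 = 3 each, +1 to first 0
Round 2: Ashgrove=15 Cedarfen=11 Elkhorn=14 Greywater=6 Hollowpine=25 Juniper=25 → close Hollowpine (overflow 14)
  25÷5 = 5 each, +1 to first 0
Round 3: Ashgrove=20 Cedarfen=16 Elkhorn=19 Greywater=11 Juniper=30 → close Juniper (overflow 15)
  30÷4 = 7 each, +1 to first 2
Round 4: Ashgrove=28 Cedarfen=24 Elkhorn=26 Greywater=18 → close Ashgrove (overflow 22)
  28÷3 = 9 each, +1 to first 1
Round 5: Cedarfen=34 Elkhorn=35 Greywater=27 → close Elkhorn (overflow 28)
  35÷2 = 17 each, +1 to first 1
Round 6: Cedarfen=52 Greywater=44 → close Cedarfen (overflow 42)
  52÷1 = 52 each, +1 to first 0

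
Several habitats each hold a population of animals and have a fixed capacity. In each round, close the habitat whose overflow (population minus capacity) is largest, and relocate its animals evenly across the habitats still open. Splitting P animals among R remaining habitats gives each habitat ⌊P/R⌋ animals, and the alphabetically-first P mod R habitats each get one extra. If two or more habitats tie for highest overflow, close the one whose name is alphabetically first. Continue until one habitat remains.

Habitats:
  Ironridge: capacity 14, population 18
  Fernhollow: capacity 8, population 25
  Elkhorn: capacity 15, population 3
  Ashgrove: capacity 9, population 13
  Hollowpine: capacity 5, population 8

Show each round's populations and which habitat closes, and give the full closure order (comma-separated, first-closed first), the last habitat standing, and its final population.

Closure order: Fernhollow, Ashgrove, Hollowpine, Ironridge
Last habitat: Elkhorn with 67 animals

Round 1: Ashgrove=13 Elkhorn=3 Fernhollow=25 Hollowpine=8 Ironridge=18 → close Fernhollow (overflow 17)
  25÷4 = 6 each, +1 to first 1
Round 2: Ashgrove=20 Elkhorn=9 Hollowpine=14 Ironridge=24 → close Ashgrove (overflow 11)
  20÷3 = 6 each, +1 to first 2
Round 3: Elkhorn=16 Hollowpine=21 Ironridge=30 → close Hollowpine (overflow 16)
  21÷2 = 10 each, +1 to first 1
Round 4: Elkhorn=27 Ironridge=40 → close Ironridge (overflow 26)
  40÷1 = 40 each, +1 to first 0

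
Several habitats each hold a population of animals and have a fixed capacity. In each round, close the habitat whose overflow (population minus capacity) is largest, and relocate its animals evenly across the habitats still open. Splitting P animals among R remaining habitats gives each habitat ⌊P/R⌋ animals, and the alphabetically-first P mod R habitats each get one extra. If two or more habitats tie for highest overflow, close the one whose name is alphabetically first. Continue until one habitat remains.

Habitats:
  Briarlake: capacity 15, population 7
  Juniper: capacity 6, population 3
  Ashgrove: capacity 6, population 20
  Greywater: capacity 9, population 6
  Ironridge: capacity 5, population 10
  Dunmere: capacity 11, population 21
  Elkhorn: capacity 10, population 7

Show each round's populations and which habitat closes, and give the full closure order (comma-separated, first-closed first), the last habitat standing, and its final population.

Closure order: Ashgrove, Dunmere, Ironridge, Elkhorn, Greywater, Juniper
Last habitat: Briarlake with 74 animals

Round 1: Ashgrove=20 Briarlake=7 Dunmere=21 Elkhorn=7 Greywater=6 Ironridge=10 Juniper=3 → close Ashgrove (overflow 14)
  20÷6 = 3 each, +1 to first 2
Round 2: Briarlake=11 Dunmere=25 Elkhorn=10 Greywater=9 Ironridge=13 Juniper=6 → close Dunmere (overflow 14)
  25÷5 = 5 each, +1 to first 0
Round 3: Briarlake=16 Elkhorn=15 Greywater=14 Ironridge=18 Juniper=11 → close Ironridge (overflow 13)
  18÷4 = 4 each, +1 to first 2
Round 4: Briarlake=21 Elkhorn=20 Greywater=18 Juniper=15 → close Elkhorn (overflow 10)
  20÷3 = 6 each, +1 to first 2
Round 5: Briarlake=28 Greywater=25 Juniper=21 → close Greywater (overflow 16)
  25÷2 = 12 each, +1 to first 1
Round 6: Briarlake=41 Juniper=33 → close Juniper (overflow 27)
  33÷1 = 33 each, +1 to first 0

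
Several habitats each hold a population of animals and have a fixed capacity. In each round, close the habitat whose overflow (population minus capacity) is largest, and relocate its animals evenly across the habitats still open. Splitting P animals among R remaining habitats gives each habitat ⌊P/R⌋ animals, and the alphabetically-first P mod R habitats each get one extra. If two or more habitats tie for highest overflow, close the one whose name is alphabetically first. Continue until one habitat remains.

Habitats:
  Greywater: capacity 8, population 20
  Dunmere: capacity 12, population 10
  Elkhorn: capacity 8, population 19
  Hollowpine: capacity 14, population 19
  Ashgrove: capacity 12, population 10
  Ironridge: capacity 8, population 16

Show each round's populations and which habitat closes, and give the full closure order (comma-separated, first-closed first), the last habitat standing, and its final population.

Round 1: Ashgrove=10 Dunmere=10 Elkhorn=19 Greywater=20 Hollowpine=19 Ironridge=16 → close Greywater (overflow 12)
  20÷5 = 4 each, +1 to first 0
Round 2: Ashgrove=14 Dunmere=14 Elkhorn=23 Hollowpine=23 Ironridge=20 → close Elkhorn (overflow 15)
  23÷4 = 5 each, +1 to first 3
Round 3: Ashgrove=20 Dunmere=20 Hollowpine=29 Ironridge=25 → close Ironridge (overflow 17)
  25÷3 = 8 each, +1 to first 1
Round 4: Ashgrove=29 Dunmere=28 Hollowpine=37 → close Hollowpine (overflow 23)
  37÷2 = 18 each, +1 to first 1
Round 5: Ashgrove=48 Dunmere=46 → close Ashgrove (overflow 36)
  48÷1 = 48 each, +1 to first 0

Closure order: Greywater, Elkhorn, Ironridge, Hollowpine, Ashgrove
Last habitat: Dunmere with 94 animals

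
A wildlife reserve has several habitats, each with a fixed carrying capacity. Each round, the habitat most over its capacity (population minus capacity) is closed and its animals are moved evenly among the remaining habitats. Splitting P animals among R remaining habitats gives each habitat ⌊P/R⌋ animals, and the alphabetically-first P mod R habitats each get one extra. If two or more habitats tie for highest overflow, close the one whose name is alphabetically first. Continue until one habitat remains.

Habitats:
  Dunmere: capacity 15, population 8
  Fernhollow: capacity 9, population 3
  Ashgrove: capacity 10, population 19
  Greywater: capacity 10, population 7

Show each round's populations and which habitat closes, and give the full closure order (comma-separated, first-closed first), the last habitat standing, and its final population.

Closure order: Ashgrove, Greywater, Dunmere
Last habitat: Fernhollow with 37 animals

Round 1: Ashgrove=19 Dunmere=8 Fernhollow=3 Greywater=7 → close Ashgrove (overflow 9)
  19÷3 = 6 each, +1 to first 1
Round 2: Dunmere=15 Fernhollow=9 Greywater=13 → close Greywater (overflow 3)
  13÷2 = 6 each, +1 to first 1
Round 3: Dunmere=22 Fernhollow=15 → close Dunmere (overflow 7)
  22÷1 = 22 each, +1 to first 0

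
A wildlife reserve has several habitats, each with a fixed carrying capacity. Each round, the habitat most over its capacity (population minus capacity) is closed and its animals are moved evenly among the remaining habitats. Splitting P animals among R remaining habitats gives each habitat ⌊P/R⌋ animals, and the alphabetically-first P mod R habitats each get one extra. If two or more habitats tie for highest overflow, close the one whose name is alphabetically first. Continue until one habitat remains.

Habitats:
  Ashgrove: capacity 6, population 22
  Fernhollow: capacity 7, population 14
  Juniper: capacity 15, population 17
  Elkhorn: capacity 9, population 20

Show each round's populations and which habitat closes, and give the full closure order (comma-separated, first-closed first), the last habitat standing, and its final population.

Round 1: Ashgrove=22 Elkhorn=20 Fernhollow=14 Juniper=17 → close Ashgrove (overflow 16)
  22÷3 = 7 each, +1 to first 1
Round 2: Elkhorn=28 Fernhollow=21 Juniper=24 → close Elkhorn (overflow 19)
  28÷2 = 14 each, +1 to first 0
Round 3: Fernhollow=35 Juniper=38 → close Fernhollow (overflow 28)
  35÷1 = 35 each, +1 to first 0

Closure order: Ashgrove, Elkhorn, Fernhollow
Last habitat: Juniper with 73 animals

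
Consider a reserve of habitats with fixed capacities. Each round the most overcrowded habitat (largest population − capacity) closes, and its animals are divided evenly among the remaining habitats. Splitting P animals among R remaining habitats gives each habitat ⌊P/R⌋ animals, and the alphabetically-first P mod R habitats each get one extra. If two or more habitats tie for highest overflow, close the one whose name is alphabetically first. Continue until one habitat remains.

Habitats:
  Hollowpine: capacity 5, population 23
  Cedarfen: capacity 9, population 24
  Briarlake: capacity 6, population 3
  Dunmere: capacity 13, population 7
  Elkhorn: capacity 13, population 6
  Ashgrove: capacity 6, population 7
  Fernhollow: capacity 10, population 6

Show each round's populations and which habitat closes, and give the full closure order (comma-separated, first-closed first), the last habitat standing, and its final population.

Closure order: Hollowpine, Cedarfen, Ashgrove, Briarlake, Dunmere, Fernhollow
Last habitat: Elkhorn with 76 animals

Round 1: Ashgrove=7 Briarlake=3 Cedarfen=24 Dunmere=7 Elkhorn=6 Fernhollow=6 Hollowpine=23 → close Hollowpine (overflow 18)
  23÷6 = 3 each, +1 to first 5
Round 2: Ashgrove=11 Briarlake=7 Cedarfen=28 Dunmere=11 Elkhorn=10 Fernhollow=9 → close Cedarfen (overflow 19)
  28÷5 = 5 each, +1 to first 3
Round 3: Ashgrove=17 Briarlake=13 Dunmere=17 Elkhorn=15 Fernhollow=14 → close Ashgrove (overflow 11)
  17÷4 = 4 each, +1 to first 1
Round 4: Briarlake=18 Dunmere=21 Elkhorn=19 Fernhollow=18 → close Briarlake (overflow 12)
  18÷3 = 6 each, +1 to first 0
Round 5: Dunmere=27 Elkhorn=25 Fernhollow=24 → close Dunmere (overflow 14)
  27÷2 = 13 each, +1 to first 1
Round 6: Elkhorn=39 Fernhollow=37 → close Fernhollow (overflow 27)
  37÷1 = 37 each, +1 to first 0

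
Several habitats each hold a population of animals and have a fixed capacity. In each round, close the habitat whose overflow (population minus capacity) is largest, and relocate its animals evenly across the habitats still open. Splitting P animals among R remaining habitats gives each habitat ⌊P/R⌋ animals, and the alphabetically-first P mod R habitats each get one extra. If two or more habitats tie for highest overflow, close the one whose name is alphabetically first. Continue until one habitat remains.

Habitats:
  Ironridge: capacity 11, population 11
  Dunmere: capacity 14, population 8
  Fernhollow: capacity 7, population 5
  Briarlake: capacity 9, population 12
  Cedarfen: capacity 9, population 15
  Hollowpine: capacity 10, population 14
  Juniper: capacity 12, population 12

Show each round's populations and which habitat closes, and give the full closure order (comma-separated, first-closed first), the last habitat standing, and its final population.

Closure order: Cedarfen, Briarlake, Hollowpine, Ironridge, Fernhollow, Juniper
Last habitat: Dunmere with 77 animals

Round 1: Briarlake=12 Cedarfen=15 Dunmere=8 Fernhollow=5 Hollowpine=14 Ironridge=11 Juniper=12 → close Cedarfen (overflow 6)
  15÷6 = 2 each, +1 to first 3
Round 2: Briarlake=15 Dunmere=11 Fernhollow=8 Hollowpine=16 Ironridge=13 Juniper=14 → close Briarlake (overflow 6)
  15÷5 = 3 each, +1 to first 0
Round 3: Dunmere=14 Fernhollow=11 Hollowpine=19 Ironridge=16 Juniper=17 → close Hollowpine (overflow 9)
  19÷4 = 4 each, +1 to first 3
Round 4: Dunmere=19 Fernhollow=16 Ironridge=21 Juniper=21 → close Ironridge (overflow 10)
  21÷3 = 7 each, +1 to first 0
Round 5: Dunmere=26 Fernhollow=23 Juniper=28 → close Fernhollow (overflow 16)
  23÷2 = 11 each, +1 to first 1
Round 6: Dunmere=38 Juniper=39 → close Juniper (overflow 27)
  39÷1 = 39 each, +1 to first 0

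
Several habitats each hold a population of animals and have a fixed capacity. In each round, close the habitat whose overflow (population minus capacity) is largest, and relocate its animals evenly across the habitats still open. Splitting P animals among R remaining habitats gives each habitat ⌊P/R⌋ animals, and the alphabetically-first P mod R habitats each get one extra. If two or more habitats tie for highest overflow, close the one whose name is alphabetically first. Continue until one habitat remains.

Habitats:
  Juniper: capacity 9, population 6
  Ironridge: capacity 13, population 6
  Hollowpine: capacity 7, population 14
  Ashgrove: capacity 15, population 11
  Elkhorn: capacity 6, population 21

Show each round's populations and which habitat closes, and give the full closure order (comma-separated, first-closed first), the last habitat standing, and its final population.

Round 1: Ashgrove=11 Elkhorn=21 Hollowpine=14 Ironridge=6 Juniper=6 → close Elkhorn (overflow 15)
  21÷4 = 5 each, +1 to first 1
Round 2: Ashgrove=17 Hollowpine=19 Ironridge=11 Juniper=11 → close Hollowpine (overflow 12)
  19÷3 = 6 each, +1 to first 1
Round 3: Ashgrove=24 Ironridge=17 Juniper=17 → close Ashgrove (overflow 9)
  24÷2 = 12 each, +1 to first 0
Round 4: Ironridge=29 Juniper=29 → close Juniper (overflow 20)
  29÷1 = 29 each, +1 to first 0

Closure order: Elkhorn, Hollowpine, Ashgrove, Juniper
Last habitat: Ironridge with 58 animals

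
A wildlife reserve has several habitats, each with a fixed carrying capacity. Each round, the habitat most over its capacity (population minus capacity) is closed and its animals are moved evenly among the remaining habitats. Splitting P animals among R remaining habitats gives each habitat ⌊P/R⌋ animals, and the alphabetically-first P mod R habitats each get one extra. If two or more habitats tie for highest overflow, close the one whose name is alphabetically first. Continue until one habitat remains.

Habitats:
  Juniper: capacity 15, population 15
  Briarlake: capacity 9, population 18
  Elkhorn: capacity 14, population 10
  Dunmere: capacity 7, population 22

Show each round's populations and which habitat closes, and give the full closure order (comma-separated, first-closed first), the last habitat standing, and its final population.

Closure order: Dunmere, Briarlake, Juniper
Last habitat: Elkhorn with 65 animals

Round 1: Briarlake=18 Dunmere=22 Elkhorn=10 Juniper=15 → close Dunmere (overflow 15)
  22÷3 = 7 each, +1 to first 1
Round 2: Briarlake=26 Elkhorn=17 Juniper=22 → close Briarlake (overflow 17)
  26÷2 = 13 each, +1 to first 0
Round 3: Elkhorn=30 Juniper=35 → close Juniper (overflow 20)
  35÷1 = 35 each, +1 to first 0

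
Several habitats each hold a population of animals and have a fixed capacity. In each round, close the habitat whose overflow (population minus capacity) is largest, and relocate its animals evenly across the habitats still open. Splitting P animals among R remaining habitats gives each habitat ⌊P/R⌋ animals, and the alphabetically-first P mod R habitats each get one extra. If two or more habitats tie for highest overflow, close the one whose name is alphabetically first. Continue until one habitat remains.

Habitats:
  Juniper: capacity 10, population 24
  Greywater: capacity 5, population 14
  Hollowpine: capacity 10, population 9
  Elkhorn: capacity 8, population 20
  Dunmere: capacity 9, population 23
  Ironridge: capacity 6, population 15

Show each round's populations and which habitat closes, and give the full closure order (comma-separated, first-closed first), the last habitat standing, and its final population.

Closure order: Dunmere, Juniper, Elkhorn, Greywater, Ironridge
Last habitat: Hollowpine with 105 animals

Round 1: Dunmere=23 Elkhorn=20 Greywater=14 Hollowpine=9 Ironridge=15 Juniper=24 → close Dunmere (overflow 14)
  23÷5 = 4 each, +1 to first 3
Round 2: Elkhorn=25 Greywater=19 Hollowpine=14 Ironridge=19 Juniper=28 → close Juniper (overflow 18)
  28÷4 = 7 each, +1 to first 0
Round 3: Elkhorn=32 Greywater=26 Hollowpine=21 Ironridge=26 → close Elkhorn (overflow 24)
  32÷3 = 10 each, +1 to first 2
Round 4: Greywater=37 Hollowpine=32 Ironridge=36 → close Greywater (overflow 32)
  37÷2 = 18 each, +1 to first 1
Round 5: Hollowpine=51 Ironridge=54 → close Ironridge (overflow 48)
  54÷1 = 54 each, +1 to first 0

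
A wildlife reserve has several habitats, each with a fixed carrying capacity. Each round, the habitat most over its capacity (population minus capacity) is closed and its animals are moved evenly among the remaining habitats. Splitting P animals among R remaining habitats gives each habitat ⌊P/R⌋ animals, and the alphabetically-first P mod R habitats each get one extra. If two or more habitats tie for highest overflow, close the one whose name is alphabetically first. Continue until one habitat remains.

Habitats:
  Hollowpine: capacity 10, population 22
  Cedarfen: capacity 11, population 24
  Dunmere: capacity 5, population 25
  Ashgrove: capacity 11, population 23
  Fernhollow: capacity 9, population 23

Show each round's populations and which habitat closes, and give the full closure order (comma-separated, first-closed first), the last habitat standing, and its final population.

Round 1: Ashgrove=23 Cedarfen=24 Dunmere=25 Fernhollow=23 Hollowpine=22 → close Dunmere (overflow 20)
  25÷4 = 6 each, +1 to first 1
Round 2: Ashgrove=30 Cedarfen=30 Fernhollow=29 Hollowpine=28 → close Fernhollow (overflow 20)
  29÷3 = 9 each, +1 to first 2
Round 3: Ashgrove=40 Cedarfen=40 Hollowpine=37 → close Ashgrove (overflow 29)
  40÷2 = 20 each, +1 to first 0
Round 4: Cedarfen=60 Hollowpine=57 → close Cedarfen (overflow 49)
  60÷1 = 60 each, +1 to first 0

Closure order: Dunmere, Fernhollow, Ashgrove, Cedarfen
Last habitat: Hollowpine with 117 animals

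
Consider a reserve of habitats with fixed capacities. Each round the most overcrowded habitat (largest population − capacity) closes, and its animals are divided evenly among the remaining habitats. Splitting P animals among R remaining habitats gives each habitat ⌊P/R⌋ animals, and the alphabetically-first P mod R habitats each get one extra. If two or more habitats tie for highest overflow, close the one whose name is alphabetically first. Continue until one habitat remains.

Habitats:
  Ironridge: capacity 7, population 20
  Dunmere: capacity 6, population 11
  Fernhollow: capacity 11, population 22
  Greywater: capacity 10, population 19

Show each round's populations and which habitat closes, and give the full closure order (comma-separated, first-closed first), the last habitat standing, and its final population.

Closure order: Ironridge, Fernhollow, Greywater
Last habitat: Dunmere with 72 animals

Round 1: Dunmere=11 Fernhollow=22 Greywater=19 Ironridge=20 → close Ironridge (overflow 13)
  20÷3 = 6 each, +1 to first 2
Round 2: Dunmere=18 Fernhollow=29 Greywater=25 → close Fernhollow (overflow 18)
  29÷2 = 14 each, +1 to first 1
Round 3: Dunmere=33 Greywater=39 → close Greywater (overflow 29)
  39÷1 = 39 each, +1 to first 0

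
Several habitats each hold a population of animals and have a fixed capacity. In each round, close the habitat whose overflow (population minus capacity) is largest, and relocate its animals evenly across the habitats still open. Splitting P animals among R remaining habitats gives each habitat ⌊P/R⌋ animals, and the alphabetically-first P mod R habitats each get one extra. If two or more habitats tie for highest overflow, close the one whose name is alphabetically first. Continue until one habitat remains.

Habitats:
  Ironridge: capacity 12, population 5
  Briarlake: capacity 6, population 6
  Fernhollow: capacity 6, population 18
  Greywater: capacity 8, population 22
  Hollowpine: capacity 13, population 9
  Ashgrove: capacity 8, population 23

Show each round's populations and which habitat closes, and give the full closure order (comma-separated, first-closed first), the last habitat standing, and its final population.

Round 1: Ashgrove=23 Briarlake=6 Fernhollow=18 Greywater=22 Hollowpine=9 Ironridge=5 → close Ashgrove (overflow 15)
  23÷5 = 4 each, +1 to first 3
Round 2: Briarlake=11 Fernhollow=23 Greywater=27 Hollowpine=13 Ironridge=9 → close Greywater (overflow 19)
  27÷4 = 6 each, +1 to first 3
Round 3: Briarlake=18 Fernhollow=30 Hollowpine=20 Ironridge=15 → close Fernhollow (overflow 24)
  30÷3 = 10 each, +1 to first 0
Round 4: Briarlake=28 Hollowpine=30 Ironridge=25 → close Briarlake (overflow 22)
  28÷2 = 14 each, +1 to first 0
Round 5: Hollowpine=44 Ironridge=39 → close Hollowpine (overflow 31)
  44÷1 = 44 each, +1 to first 0

Closure order: Ashgrove, Greywater, Fernhollow, Briarlake, Hollowpine
Last habitat: Ironridge with 83 animals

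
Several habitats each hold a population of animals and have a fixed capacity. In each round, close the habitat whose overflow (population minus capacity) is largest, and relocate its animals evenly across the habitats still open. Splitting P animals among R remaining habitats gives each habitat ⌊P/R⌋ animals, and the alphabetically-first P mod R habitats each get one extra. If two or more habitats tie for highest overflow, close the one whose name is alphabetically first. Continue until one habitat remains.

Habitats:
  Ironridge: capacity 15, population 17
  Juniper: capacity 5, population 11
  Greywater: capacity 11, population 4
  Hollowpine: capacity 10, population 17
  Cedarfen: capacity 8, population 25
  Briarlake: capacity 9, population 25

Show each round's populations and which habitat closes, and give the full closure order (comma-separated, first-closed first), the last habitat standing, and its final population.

Round 1: Briarlake=25 Cedarfen=25 Greywater=4 Hollowpine=17 Ironridge=17 Juniper=11 → close Cedarfen (overflow 17)
  25÷5 = 5 each, +1 to first 0
Round 2: Briarlake=30 Greywater=9 Hollowpine=22 Ironridge=22 Juniper=16 → close Briarlake (overflow 21)
  30÷4 = 7 each, +1 to first 2
Round 3: Greywater=17 Hollowpine=30 Ironridge=29 Juniper=23 → close Hollowpine (overflow 20)
  30÷3 = 10 each, +1 to first 0
Round 4: Greywater=27 Ironridge=39 Juniper=33 → close Juniper (overflow 28)
  33÷2 = 16 each, +1 to first 1
Round 5: Greywater=44 Ironridge=55 → close Ironridge (overflow 40)
  55÷1 = 55 each, +1 to first 0

Closure order: Cedarfen, Briarlake, Hollowpine, Juniper, Ironridge
Last habitat: Greywater with 99 animals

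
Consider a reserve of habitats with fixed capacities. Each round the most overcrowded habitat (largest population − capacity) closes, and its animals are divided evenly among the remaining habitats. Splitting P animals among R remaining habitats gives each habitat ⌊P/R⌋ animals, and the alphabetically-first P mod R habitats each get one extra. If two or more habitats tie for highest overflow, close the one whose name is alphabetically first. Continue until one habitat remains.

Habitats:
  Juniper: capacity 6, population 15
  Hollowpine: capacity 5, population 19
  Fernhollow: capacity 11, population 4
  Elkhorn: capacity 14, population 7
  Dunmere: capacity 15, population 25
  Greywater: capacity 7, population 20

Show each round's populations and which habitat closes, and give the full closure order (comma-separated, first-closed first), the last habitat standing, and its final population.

Round 1: Dunmere=25 Elkhorn=7 Fernhollow=4 Greywater=20 Hollowpine=19 Juniper=15 → close Hollowpine (overflow 14)
  19÷5 = 3 each, +1 to first 4
Round 2: Dunmere=29 Elkhorn=11 Fernhollow=8 Greywater=24 Juniper=18 → close Greywater (overflow 17)
  24÷4 = 6 each, +1 to first 0
Round 3: Dunmere=35 Elkhorn=17 Fernhollow=14 Juniper=24 → close Dunmere (overflow 20)
  35÷3 = 11 each, +1 to first 2
Round 4: Elkhorn=29 Fernhollow=26 Juniper=35 → close Juniper (overflow 29)
  35÷2 = 17 each, +1 to first 1
Round 5: Elkhorn=47 Fernhollow=43 → close Elkhorn (overflow 33)
  47÷1 = 47 each, +1 to first 0

Closure order: Hollowpine, Greywater, Dunmere, Juniper, Elkhorn
Last habitat: Fernhollow with 90 animals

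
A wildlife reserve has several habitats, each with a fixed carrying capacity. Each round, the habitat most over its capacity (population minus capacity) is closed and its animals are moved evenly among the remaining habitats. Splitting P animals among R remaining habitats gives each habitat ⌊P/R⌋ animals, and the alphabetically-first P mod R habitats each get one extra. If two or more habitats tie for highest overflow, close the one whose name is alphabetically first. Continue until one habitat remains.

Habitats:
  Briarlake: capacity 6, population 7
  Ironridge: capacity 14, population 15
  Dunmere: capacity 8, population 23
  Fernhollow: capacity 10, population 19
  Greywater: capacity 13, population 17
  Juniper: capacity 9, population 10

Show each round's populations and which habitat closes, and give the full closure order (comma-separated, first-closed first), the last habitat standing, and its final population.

Round 1: Briarlake=7 Dunmere=23 Fernhollow=19 Greywater=17 Ironridge=15 Juniper=10 → close Dunmere (overflow 15)
  23÷5 = 4 each, +1 to first 3
Round 2: Briarlake=12 Fernhollow=24 Greywater=22 Ironridge=19 Juniper=14 → close Fernhollow (overflow 14)
  24÷4 = 6 each, +1 to first 0
Round 3: Briarlake=18 Greywater=28 Ironridge=25 Juniper=20 → close Greywater (overflow 15)
  28÷3 = 9 each, +1 to first 1
Round 4: Briarlake=28 Ironridge=34 Juniper=29 → close Briarlake (overflow 22)
  28÷2 = 14 each, +1 to first 0
Round 5: Ironridge=48 Juniper=43 → close Ironridge (overflow 34)
  48÷1 = 48 each, +1 to first 0

Closure order: Dunmere, Fernhollow, Greywater, Briarlake, Ironridge
Last habitat: Juniper with 91 animals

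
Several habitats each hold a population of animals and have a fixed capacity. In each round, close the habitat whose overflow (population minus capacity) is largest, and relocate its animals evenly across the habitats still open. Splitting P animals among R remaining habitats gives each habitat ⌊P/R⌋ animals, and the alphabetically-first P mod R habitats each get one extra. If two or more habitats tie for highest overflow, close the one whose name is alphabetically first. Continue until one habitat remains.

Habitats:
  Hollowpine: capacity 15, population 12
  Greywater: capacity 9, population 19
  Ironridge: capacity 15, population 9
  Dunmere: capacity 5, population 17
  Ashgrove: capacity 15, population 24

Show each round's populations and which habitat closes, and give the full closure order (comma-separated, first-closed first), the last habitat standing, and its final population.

Round 1: Ashgrove=24 Dunmere=17 Greywater=19 Hollowpine=12 Ironridge=9 → close Dunmere (overflow 12)
  17÷4 = 4 each, +1 to first 1
Round 2: Ashgrove=29 Greywater=23 Hollowpine=16 Ironridge=13 → close Ashgrove (overflow 14)
  29÷3 = 9 each, +1 to first 2
Round 3: Greywater=33 Hollowpine=26 Ironridge=22 → close Greywater (overflow 24)
  33÷2 = 16 each, +1 to first 1
Round 4: Hollowpine=43 Ironridge=38 → close Hollowpine (overflow 28)
  43÷1 = 43 each, +1 to first 0

Closure order: Dunmere, Ashgrove, Greywater, Hollowpine
Last habitat: Ironridge with 81 animals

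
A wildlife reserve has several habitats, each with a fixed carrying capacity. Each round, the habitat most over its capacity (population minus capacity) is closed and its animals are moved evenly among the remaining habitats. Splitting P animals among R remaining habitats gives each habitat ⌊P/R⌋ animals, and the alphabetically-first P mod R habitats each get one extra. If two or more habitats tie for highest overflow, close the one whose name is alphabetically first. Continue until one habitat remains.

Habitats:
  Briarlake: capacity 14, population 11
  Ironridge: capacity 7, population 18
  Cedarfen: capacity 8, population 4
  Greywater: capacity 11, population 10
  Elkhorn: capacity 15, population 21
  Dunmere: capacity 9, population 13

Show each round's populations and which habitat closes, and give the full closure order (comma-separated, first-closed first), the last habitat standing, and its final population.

Round 1: Briarlake=11 Cedarfen=4 Dunmere=13 Elkhorn=21 Greywater=10 Ironridge=18 → close Ironridge (overflow 11)
  18÷5 = 3 each, +1 to first 3
Round 2: Briarlake=15 Cedarfen=8 Dunmere=17 Elkhorn=24 Greywater=13 → close Elkhorn (overflow 9)
  24÷4 = 6 each, +1 to first 0
Round 3: Briarlake=21 Cedarfen=14 Dunmere=23 Greywater=19 → close Dunmere (overflow 14)
  23÷3 = 7 each, +1 to first 2
Round 4: Briarlake=29 Cedarfen=22 Greywater=26 → close Briarlake (overflow 15)
  29÷2 = 14 each, +1 to first 1
Round 5: Cedarfen=37 Greywater=40 → close Cedarfen (overflow 29)
  37÷1 = 37 each, +1 to first 0

Closure order: Ironridge, Elkhorn, Dunmere, Briarlake, Cedarfen
Last habitat: Greywater with 77 animals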